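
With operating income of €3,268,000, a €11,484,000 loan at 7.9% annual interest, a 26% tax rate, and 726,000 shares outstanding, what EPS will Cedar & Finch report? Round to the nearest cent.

Interest = €907,236.00, so EBT = €3,268,000 − €907,236.00 = €2,360,764.00.
Net income = €2,360,764.00 × (1 − 0.26) = €1,746,965.36.
Per share: €1,746,965.36 / 726,000 shares = €2.41.

€2.41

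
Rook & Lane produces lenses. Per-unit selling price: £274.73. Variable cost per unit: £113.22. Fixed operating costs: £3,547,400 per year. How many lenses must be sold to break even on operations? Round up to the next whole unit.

21,964 lenses

Contribution margin per unit = £274.73 − £113.22 = £161.51.
Break-even volume = fixed costs ÷ CM per unit = £3,547,400 ÷ £161.51 = 21,963.97, so 21,964 lenses.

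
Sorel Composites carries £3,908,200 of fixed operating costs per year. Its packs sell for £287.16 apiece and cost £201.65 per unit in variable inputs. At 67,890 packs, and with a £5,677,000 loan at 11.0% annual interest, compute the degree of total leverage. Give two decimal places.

4.56

At 67,890 units, contribution = 67,890 × £85.51 = £5,805,273.90.
Operating income = contribution − fixed costs = £5,805,273.90 − £3,908,200 = £1,897,073.90. Interest = £624,470.00.
DOL = £5,805,273.90 ÷ £1,897,073.90 = 3.0601; DFL = £1,897,073.90 ÷ £1,272,603.90 = 1.4907.
Combined leverage = 3.0601 × 1.4907 = 4.5617.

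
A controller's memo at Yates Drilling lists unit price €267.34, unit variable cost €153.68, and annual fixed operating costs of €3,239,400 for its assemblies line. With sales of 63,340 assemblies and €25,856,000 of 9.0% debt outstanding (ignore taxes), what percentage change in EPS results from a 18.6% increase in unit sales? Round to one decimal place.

Contribution at this volume is 63,340 × €113.66 = €7,199,224.40.
Operating income = contribution − fixed costs = €7,199,224.40 − €3,239,400 = €3,959,824.40.
Interest = €2,327,040.00, so EBIT − I = €1,632,784.40.
DCL = total CM / (EBIT − I) = €7,199,224.40 / €1,632,784.40 = 4.4092.
EPS therefore changes by 4.4092 × (+18.6%) = +82.0%.

+82.0%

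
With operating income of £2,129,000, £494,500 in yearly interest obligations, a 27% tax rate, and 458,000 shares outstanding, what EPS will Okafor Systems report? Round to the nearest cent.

Pre-tax income = £2,129,000 − £494,500.00 = £1,634,500.00.
After tax at 27%: net income = £1,634,500.00 × 0.73 = £1,193,185.00.
Per share: £1,193,185.00 / 458,000 shares = £2.61.

£2.61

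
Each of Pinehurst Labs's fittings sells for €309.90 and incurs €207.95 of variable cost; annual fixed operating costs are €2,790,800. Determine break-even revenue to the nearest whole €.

Contribution margin per unit = €309.90 − €207.95 = €101.95, a CM ratio of €101.95 ÷ €309.90 = 0.3290.
Break-even sales = FC ÷ CM ratio = €2,790,800 × €309.90 / €101.95 = €8,483,266.

€8,483,266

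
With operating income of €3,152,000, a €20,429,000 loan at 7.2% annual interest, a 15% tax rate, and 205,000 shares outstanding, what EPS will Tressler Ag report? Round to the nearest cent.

Pre-tax income = €3,152,000 − €1,470,888.00 = €1,681,112.00.
Net income = €1,681,112.00 × (1 − 0.15) = €1,428,945.20.
Per share: €1,428,945.20 / 205,000 shares = €6.97.

€6.97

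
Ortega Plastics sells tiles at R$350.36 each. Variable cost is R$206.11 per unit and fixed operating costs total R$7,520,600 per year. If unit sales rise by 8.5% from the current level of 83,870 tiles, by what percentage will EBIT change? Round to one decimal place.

Total contribution margin = 83,870 × R$144.25 = R$12,098,247.50.
Subtracting fixed costs: EBIT = R$12,098,247.50 − R$7,520,600 = R$4,577,647.50.
So DOL = total CM / EBIT = R$12,098,247.50 / R$4,577,647.50 = 2.6429.
%ΔEBIT = DOL × %ΔSales = 2.6429 × +8.5% = +22.5%.

+22.5%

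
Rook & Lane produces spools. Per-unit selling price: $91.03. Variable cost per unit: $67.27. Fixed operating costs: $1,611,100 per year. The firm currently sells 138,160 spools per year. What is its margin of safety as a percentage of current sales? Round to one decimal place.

50.9%

Contribution margin per unit = $91.03 − $67.27 = $23.76. Break-even units = $1,611,100 ÷ $23.76 = 67,807.24; break-even revenue = 67,807.24 × $91.03 = $6,172,492.97.
Actual sales revenue = 138,160 × $91.03 = $12,576,704.80.
Margin of safety = ($12,576,704.80 − $6,172,492.97) ÷ $12,576,704.80 = 50.9%.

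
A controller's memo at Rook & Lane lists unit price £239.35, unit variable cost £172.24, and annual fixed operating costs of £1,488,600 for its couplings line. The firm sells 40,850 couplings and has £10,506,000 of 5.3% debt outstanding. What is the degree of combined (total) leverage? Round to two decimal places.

Contribution at this volume is 40,850 × £67.11 = £2,741,443.50.
Operating income = contribution − fixed costs = £2,741,443.50 − £1,488,600 = £1,252,843.50. Interest = £556,818.00.
DOL = £2,741,443.50 ÷ £1,252,843.50 = 2.1882; DFL = £1,252,843.50 ÷ £696,025.50 = 1.8000.
Combined leverage = 2.1882 × 1.8000 = 3.9388.

3.94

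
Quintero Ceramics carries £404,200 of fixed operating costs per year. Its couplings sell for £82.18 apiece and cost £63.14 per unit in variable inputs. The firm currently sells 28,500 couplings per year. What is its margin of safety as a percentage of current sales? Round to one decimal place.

25.5%

Contribution margin per unit = £82.18 − £63.14 = £19.04. Break-even units = £404,200 ÷ £19.04 = 21,228.99; break-even revenue = 21,228.99 × £82.18 = £1,744,598.53.
Current sales = 28,500 × £82.18 = £2,342,130.00.
Margin of safety = (£2,342,130.00 − £1,744,598.53) ÷ £2,342,130.00 = 25.5%.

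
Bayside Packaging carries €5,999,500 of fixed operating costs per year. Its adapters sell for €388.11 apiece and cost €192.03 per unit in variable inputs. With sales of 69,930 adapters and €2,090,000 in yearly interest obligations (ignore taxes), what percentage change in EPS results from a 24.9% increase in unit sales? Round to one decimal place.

+60.7%

At 69,930 units, contribution = 69,930 × €196.08 = €13,711,874.40.
Operating income = contribution − fixed costs = €13,711,874.40 − €5,999,500 = €7,712,374.40.
After interest of €2,090,000.00, pre-tax earnings = €5,622,374.40.
DCL = total CM / (EBIT − I) = €13,711,874.40 / €5,622,374.40 = 2.4388.
%ΔEPS = DCL × %ΔSales = 2.4388 × +24.9% = +60.7%.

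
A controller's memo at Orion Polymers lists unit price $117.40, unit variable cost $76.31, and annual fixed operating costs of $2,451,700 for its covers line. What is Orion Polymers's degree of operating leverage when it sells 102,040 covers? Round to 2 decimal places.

2.41

Contribution at this volume is 102,040 × $41.09 = $4,192,823.60.
EBIT = $4,192,823.60 − $2,451,700 = $1,741,123.60.
Degree of operating leverage = $4,192,823.60 / $1,741,123.60 = 2.4081.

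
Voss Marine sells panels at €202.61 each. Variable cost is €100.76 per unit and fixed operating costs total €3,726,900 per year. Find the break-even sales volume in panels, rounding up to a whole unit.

36,593 panels

Contribution margin per unit = €202.61 − €100.76 = €101.85.
Break-even volume = fixed costs ÷ CM per unit = €3,726,900 ÷ €101.85 = 36,592.05, so 36,593 panels.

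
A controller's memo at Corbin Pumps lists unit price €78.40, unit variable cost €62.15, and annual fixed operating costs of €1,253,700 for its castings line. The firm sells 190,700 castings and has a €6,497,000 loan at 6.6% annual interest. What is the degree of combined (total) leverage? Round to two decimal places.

Contribution at this volume is 190,700 × €16.25 = €3,098,875.00.
Subtracting fixed costs: EBIT = €3,098,875.00 − €1,253,700 = €1,845,175.00. Interest = €428,802.00.
DOL = €3,098,875.00 ÷ €1,845,175.00 = 1.6794; DFL = €1,845,175.00 ÷ €1,416,373.00 = 1.3027.
DCL = DOL × DFL = 1.6794 × 1.3027 = 2.1878.

2.19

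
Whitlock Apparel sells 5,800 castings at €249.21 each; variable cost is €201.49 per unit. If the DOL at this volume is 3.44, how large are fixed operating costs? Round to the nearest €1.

€196,318

Total contribution margin = 5,800 × €47.72 = €276,776.00.
Since DOL = CM ÷ EBIT, EBIT = €276,776.00 ÷ 3.44 = €80,458.14.
Fixed costs = CM − EBIT = €276,776.00 − €80,458.14 = €196,318.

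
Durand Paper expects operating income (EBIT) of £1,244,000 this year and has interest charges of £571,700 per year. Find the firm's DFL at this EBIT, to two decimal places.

1.85

Interest = £571,700.00.
Degree of financial leverage = EBIT / (EBIT − interest) = £1,244,000 / £672,300.00 = 1.8504.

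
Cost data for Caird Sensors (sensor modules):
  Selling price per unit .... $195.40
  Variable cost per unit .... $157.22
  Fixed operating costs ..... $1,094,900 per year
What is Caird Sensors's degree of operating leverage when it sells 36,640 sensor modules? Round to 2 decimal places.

At 36,640 units, contribution = 36,640 × $38.18 = $1,398,915.20.
Operating income = contribution − fixed costs = $1,398,915.20 − $1,094,900 = $304,015.20.
So DOL = total CM / EBIT = $1,398,915.20 / $304,015.20 = 4.6015.

4.60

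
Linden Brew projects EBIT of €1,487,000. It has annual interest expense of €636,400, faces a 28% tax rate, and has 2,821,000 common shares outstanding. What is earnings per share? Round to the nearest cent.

Interest = €636,400.00, so EBT = €1,487,000 − €636,400.00 = €850,600.00.
Net income = €850,600.00 × (1 − 0.28) = €612,432.00.
EPS = €612,432.00 ÷ 2,821,000 = €0.22.

€0.22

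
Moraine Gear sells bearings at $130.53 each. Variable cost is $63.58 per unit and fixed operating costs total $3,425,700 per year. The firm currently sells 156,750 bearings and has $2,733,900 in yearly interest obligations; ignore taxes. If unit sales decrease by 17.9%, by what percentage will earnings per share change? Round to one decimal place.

Total contribution margin = 156,750 × $66.95 = $10,494,412.50.
EBIT = $10,494,412.50 − $3,425,700 = $7,068,712.50.
After interest of $2,733,900.00, pre-tax earnings = $4,334,812.50.
Degree of combined leverage = contribution ÷ (EBIT − I) = $10,494,412.50 ÷ $4,334,812.50 = 2.4210.
EPS therefore changes by 2.4210 × (-17.9%) = -43.3%.

-43.3%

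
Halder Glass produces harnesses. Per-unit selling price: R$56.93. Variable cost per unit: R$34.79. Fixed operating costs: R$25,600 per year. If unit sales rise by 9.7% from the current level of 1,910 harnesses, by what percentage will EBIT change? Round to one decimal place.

Contribution at this volume is 1,910 × R$22.14 = R$42,287.40.
Operating income = contribution − fixed costs = R$42,287.40 − R$25,600 = R$16,687.40.
So DOL = total CM / EBIT = R$42,287.40 / R$16,687.40 = 2.5341.
%ΔEBIT = DOL × %ΔSales = 2.5341 × +9.7% = +24.6%.

+24.6%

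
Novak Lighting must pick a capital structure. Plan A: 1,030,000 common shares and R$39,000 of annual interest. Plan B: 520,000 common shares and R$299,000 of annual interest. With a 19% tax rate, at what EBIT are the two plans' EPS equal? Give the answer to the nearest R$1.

At indifference, (EBIT − 39,000)(1 − t)/1,030,000 = (EBIT − 299,000)(1 − t)/520,000.
Cancelling (1 − t) and cross-multiplying: 520,000·(EBIT − 39,000) = 1,030,000·(EBIT − 299,000).
EBIT × (1,030,000 − 520,000) = 299,000 × 1,030,000 − 39,000 × 520,000 = 287,690,000,000, so EBIT = 287,690,000,000 ÷ 510,000 = 564,098.04.

R$564,098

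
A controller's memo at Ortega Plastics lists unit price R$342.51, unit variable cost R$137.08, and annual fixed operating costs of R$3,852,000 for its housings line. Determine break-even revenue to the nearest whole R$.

R$6,422,375

CM per unit = R$342.51 − R$137.08 = R$205.43; CM ratio = R$205.43 / R$342.51 = 0.5998.
Break-even revenue = fixed costs × price ÷ CM = R$3,852,000 × R$342.51 ÷ R$205.43 = R$6,422,375.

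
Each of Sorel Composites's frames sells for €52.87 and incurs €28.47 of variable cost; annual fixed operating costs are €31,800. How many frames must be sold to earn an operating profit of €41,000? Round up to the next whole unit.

Unit CM = price − variable cost = €52.87 − €28.47 = €24.40.
Required volume = (fixed costs + target profit) ÷ CM = (€31,800 + €41,000) ÷ €24.40 = 2,983.61, so 2,984 frames.

2,984 frames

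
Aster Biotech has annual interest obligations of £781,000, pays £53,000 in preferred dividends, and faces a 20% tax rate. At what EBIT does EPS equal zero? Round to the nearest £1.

Preferred dividends are paid after tax, so their pre-tax equivalent is £53,000 ÷ (1 − 0.20) = £66,250.00.
EPS = 0 when EBIT covers interest plus the pre-tax preferred burden: £781,000 + £66,250.00 = £847,250.00.

£847,250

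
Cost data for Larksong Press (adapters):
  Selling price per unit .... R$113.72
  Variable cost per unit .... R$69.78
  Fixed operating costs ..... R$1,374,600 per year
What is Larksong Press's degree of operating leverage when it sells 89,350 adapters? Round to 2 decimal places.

Total contribution margin = 89,350 × R$43.94 = R$3,926,039.00.
EBIT = R$3,926,039.00 − R$1,374,600 = R$2,551,439.00.
DOL = contribution ÷ EBIT = R$3,926,039.00 ÷ R$2,551,439.00 = 1.5388.

1.54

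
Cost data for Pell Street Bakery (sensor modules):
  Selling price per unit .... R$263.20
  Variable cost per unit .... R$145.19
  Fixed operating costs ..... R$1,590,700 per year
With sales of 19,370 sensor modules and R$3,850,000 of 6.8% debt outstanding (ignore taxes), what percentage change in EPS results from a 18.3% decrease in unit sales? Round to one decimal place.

At 19,370 units, contribution = 19,370 × R$118.01 = R$2,285,853.70.
EBIT = R$2,285,853.70 − R$1,590,700 = R$695,153.70.
Interest = R$261,800.00, so EBIT − I = R$433,353.70.
DCL = total CM / (EBIT − I) = R$2,285,853.70 / R$433,353.70 = 5.2748.
EPS therefore changes by 5.2748 × (-18.3%) = -96.5%.

-96.5%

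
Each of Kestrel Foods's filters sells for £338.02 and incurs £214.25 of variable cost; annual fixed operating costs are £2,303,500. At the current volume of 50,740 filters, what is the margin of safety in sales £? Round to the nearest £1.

£10,860,199

Contribution margin per unit = £338.02 − £214.25 = £123.77. Break-even units = £2,303,500 ÷ £123.77 = 18,611.13; break-even revenue = 18,611.13 × £338.02 = £6,290,935.36.
Actual sales revenue = 50,740 × £338.02 = £17,151,134.80.
Margin of safety = £17,151,134.80 − £6,290,935.36 = £10,860,199.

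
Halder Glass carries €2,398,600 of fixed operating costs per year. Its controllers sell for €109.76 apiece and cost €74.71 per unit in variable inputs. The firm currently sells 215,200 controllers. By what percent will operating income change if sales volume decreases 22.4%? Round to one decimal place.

-32.8%

Contribution at this volume is 215,200 × €35.05 = €7,542,760.00.
EBIT = €7,542,760.00 − €2,398,600 = €5,144,160.00.
Degree of operating leverage = €7,542,760.00 / €5,144,160.00 = 1.4663.
Operating income changes by 1.4663 × -22.4% = -32.8%.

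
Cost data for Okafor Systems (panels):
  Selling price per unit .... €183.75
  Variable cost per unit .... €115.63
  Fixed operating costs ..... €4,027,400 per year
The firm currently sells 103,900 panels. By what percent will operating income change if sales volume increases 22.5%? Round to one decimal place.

At 103,900 units, contribution = 103,900 × €68.12 = €7,077,668.00.
Operating income = contribution − fixed costs = €7,077,668.00 − €4,027,400 = €3,050,268.00.
So DOL = total CM / EBIT = €7,077,668.00 / €3,050,268.00 = 2.3203.
%ΔEBIT = DOL × %ΔSales = 2.3203 × +22.5% = +52.2%.

+52.2%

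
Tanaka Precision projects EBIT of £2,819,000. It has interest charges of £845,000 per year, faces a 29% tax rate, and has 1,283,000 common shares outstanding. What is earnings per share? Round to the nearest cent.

£1.09

Interest = £845,000.00, so EBT = £2,819,000 − £845,000.00 = £1,974,000.00.
After tax at 29%: net income = £1,974,000.00 × 0.71 = £1,401,540.00.
Per share: £1,401,540.00 / 1,283,000 shares = £1.09.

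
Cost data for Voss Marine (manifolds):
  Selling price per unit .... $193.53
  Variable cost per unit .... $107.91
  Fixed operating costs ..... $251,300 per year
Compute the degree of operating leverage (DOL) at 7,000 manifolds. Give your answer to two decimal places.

1.72

Total contribution margin = 7,000 × $85.62 = $599,340.00.
Subtracting fixed costs: EBIT = $599,340.00 − $251,300 = $348,040.00.
So DOL = total CM / EBIT = $599,340.00 / $348,040.00 = 1.7220.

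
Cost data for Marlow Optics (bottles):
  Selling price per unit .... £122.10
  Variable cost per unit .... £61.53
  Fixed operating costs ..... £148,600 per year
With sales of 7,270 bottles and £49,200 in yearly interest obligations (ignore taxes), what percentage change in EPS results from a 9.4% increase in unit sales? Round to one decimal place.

+17.1%

Contribution at this volume is 7,270 × £60.57 = £440,343.90.
Operating income = contribution − fixed costs = £440,343.90 − £148,600 = £291,743.90.
Interest = £49,200.00, so EBIT − I = £242,543.90.
DCL = total CM / (EBIT − I) = £440,343.90 / £242,543.90 = 1.8155.
EPS therefore changes by 1.8155 × (+9.4%) = +17.1%.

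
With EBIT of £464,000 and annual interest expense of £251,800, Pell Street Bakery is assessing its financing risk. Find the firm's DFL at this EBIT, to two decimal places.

Interest = £251,800.00.
Degree of financial leverage = EBIT / (EBIT − interest) = £464,000 / £212,200.00 = 2.1866.

2.19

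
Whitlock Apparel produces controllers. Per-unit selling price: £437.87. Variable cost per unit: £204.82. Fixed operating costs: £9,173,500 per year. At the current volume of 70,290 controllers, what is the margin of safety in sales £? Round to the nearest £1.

Contribution margin per unit = £437.87 − £204.82 = £233.05. Break-even units = £9,173,500 ÷ £233.05 = 39,362.80; break-even revenue = 39,362.80 × £437.87 = £17,235,788.22.
Actual sales revenue = 70,290 × £437.87 = £30,777,882.30.
Margin of safety = £30,777,882.30 − £17,235,788.22 = £13,542,094.

£13,542,094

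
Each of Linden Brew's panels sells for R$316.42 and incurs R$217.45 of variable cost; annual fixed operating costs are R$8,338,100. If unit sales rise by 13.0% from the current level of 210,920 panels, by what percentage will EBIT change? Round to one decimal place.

+21.6%

Total contribution margin = 210,920 × R$98.97 = R$20,874,752.40.
Operating income = contribution − fixed costs = R$20,874,752.40 − R$8,338,100 = R$12,536,652.40.
Degree of operating leverage = R$20,874,752.40 / R$12,536,652.40 = 1.6651.
%ΔEBIT = DOL × %ΔSales = 1.6651 × +13.0% = +21.6%.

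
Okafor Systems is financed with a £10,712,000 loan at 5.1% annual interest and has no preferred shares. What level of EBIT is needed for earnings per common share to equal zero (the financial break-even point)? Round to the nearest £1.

£546,312

Annual interest = 5.1% × £10,712,000 = £546,312.00.
With no preferred dividends, EPS = 0 when EBIT exactly covers interest, so the financial break-even EBIT is £546,312.00.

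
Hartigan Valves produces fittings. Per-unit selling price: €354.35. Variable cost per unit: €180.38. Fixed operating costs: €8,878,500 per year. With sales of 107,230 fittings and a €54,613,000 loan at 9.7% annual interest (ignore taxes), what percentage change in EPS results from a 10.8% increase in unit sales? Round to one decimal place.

At 107,230 units, contribution = 107,230 × €173.97 = €18,654,803.10.
Operating income = contribution − fixed costs = €18,654,803.10 − €8,878,500 = €9,776,303.10.
Interest = €5,297,461.00, so EBIT − I = €4,478,842.10.
Degree of combined leverage = contribution ÷ (EBIT − I) = €18,654,803.10 ÷ €4,478,842.10 = 4.1651.
EPS therefore changes by 4.1651 × (+10.8%) = +45.0%.

+45.0%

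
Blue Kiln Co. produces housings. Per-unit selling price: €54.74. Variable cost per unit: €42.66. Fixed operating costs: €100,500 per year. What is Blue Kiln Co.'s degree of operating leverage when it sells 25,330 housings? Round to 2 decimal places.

Contribution at this volume is 25,330 × €12.08 = €305,986.40.
Operating income = contribution − fixed costs = €305,986.40 − €100,500 = €205,486.40.
Degree of operating leverage = €305,986.40 / €205,486.40 = 1.4891.

1.49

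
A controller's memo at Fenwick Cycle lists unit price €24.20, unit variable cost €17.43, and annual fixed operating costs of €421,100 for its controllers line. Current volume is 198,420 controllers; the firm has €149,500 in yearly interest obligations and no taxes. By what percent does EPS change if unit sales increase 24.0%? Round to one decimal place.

+41.7%

At 198,420 units, contribution = 198,420 × €6.77 = €1,343,303.40.
Operating income = contribution − fixed costs = €1,343,303.40 − €421,100 = €922,203.40.
After interest of €149,500.00, pre-tax earnings = €772,703.40.
DCL = total CM / (EBIT − I) = €1,343,303.40 / €772,703.40 = 1.7384.
EPS therefore changes by 1.7384 × (+24.0%) = +41.7%.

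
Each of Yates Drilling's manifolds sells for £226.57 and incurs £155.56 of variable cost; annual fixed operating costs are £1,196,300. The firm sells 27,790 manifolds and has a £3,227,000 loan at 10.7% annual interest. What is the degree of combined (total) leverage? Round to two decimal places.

4.57

Contribution at this volume is 27,790 × £71.01 = £1,973,367.90.
EBIT = £1,973,367.90 − £1,196,300 = £777,067.90. Interest = £345,289.00, so EBIT − I = £431,778.90.
Degree of total leverage = total CM / (EBIT − interest) = £1,973,367.90 / £431,778.90 = 4.5703.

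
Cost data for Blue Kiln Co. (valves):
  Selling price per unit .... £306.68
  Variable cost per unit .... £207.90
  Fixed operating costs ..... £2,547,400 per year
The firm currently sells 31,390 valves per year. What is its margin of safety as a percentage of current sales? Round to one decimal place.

Each unit contributes £306.68 − £207.90 = £98.78. Break-even units = £2,547,400 ÷ £98.78 = 25,788.62; break-even revenue = 25,788.62 × £306.68 = £7,908,854.34.
Actual sales revenue = 31,390 × £306.68 = £9,626,685.20.
Margin of safety = (£9,626,685.20 − £7,908,854.34) ÷ £9,626,685.20 = 17.8%.

17.8%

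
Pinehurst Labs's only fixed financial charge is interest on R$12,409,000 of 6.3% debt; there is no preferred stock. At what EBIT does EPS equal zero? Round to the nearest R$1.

R$781,767

Annual interest = 6.3% × R$12,409,000 = R$781,767.00.
With no preferred dividends, EPS = 0 when EBIT exactly covers interest, so the financial break-even EBIT is R$781,767.00.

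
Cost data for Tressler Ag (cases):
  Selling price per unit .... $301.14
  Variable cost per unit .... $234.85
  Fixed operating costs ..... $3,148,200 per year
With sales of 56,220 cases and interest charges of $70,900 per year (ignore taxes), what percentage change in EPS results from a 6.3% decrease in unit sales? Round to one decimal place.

-46.2%

Contribution at this volume is 56,220 × $66.29 = $3,726,823.80.
Subtracting fixed costs: EBIT = $3,726,823.80 − $3,148,200 = $578,623.80.
After interest of $70,900.00, pre-tax earnings = $507,723.80.
DCL = total CM / (EBIT − I) = $3,726,823.80 / $507,723.80 = 7.3403.
EPS therefore changes by 7.3403 × (-6.3%) = -46.2%.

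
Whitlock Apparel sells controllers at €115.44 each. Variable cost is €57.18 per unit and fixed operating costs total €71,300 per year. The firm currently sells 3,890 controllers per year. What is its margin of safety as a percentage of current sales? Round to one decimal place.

68.5%

Each unit contributes €115.44 − €57.18 = €58.26. Break-even units = €71,300 ÷ €58.26 = 1,223.82; break-even revenue = 1,223.82 × €115.44 = €141,278.27.
Current sales = 3,890 × €115.44 = €449,061.60.
Margin of safety = (€449,061.60 − €141,278.27) ÷ €449,061.60 = 68.5%.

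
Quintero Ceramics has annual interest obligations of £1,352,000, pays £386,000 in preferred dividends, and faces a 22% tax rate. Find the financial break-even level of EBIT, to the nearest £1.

Grossing the preferred dividend up to pre-tax terms: £386,000 / (1 − 0.22) = £494,871.79.
Financial break-even EBIT = interest + D_p ÷ (1 − t) = £1,352,000 + £494,871.79 = £1,846,871.79.

£1,846,872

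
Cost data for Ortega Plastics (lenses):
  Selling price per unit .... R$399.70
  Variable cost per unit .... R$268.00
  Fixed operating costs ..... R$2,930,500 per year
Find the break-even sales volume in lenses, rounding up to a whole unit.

22,252 lenses

Unit CM = price − variable cost = R$399.70 − R$268.00 = R$131.70.
Break-even Q = R$2,930,500 / R$131.70 = 22,251.33 → 22,252 lenses.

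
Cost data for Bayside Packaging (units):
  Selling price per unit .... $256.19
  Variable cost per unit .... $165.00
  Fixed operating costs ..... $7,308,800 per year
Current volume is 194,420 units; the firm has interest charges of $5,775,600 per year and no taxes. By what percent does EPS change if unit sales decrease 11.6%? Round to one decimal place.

-44.3%

Contribution at this volume is 194,420 × $91.19 = $17,729,159.80.
Subtracting fixed costs: EBIT = $17,729,159.80 − $7,308,800 = $10,420,359.80.
After interest of $5,775,600.00, pre-tax earnings = $4,644,759.80.
DCL = total CM / (EBIT − I) = $17,729,159.80 / $4,644,759.80 = 3.8170.
%ΔEPS = DCL × %ΔSales = 3.8170 × -11.6% = -44.3%.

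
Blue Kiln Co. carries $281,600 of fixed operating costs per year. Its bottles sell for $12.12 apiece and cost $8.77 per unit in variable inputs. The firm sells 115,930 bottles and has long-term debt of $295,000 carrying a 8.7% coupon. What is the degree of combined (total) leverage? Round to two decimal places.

Contribution at this volume is 115,930 × $3.35 = $388,365.50.
Subtracting fixed costs: EBIT = $388,365.50 − $281,600 = $106,765.50. Interest = $25,665.00, so EBIT − I = $81,100.50.
DCL = contribution ÷ (EBIT − I) = $388,365.50 ÷ $81,100.50 = 4.7887.

4.79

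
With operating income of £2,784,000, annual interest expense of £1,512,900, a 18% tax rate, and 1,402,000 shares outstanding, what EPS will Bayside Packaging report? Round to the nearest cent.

Interest = £1,512,900.00, so EBT = £2,784,000 − £1,512,900.00 = £1,271,100.00.
After tax at 18%: net income = £1,271,100.00 × 0.82 = £1,042,302.00.
Per share: £1,042,302.00 / 1,402,000 shares = £0.74.

£0.74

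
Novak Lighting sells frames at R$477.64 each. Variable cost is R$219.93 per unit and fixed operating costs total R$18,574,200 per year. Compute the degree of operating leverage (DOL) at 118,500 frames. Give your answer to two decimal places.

At 118,500 units, contribution = 118,500 × R$257.71 = R$30,538,635.00.
Operating income = contribution − fixed costs = R$30,538,635.00 − R$18,574,200 = R$11,964,435.00.
DOL = contribution ÷ EBIT = R$30,538,635.00 ÷ R$11,964,435.00 = 2.5525.

2.55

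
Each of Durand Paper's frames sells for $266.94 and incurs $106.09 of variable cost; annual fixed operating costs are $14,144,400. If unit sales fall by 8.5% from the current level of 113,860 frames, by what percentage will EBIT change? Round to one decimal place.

-37.3%

Contribution at this volume is 113,860 × $160.85 = $18,314,381.00.
Operating income = contribution − fixed costs = $18,314,381.00 − $14,144,400 = $4,169,981.00.
Degree of operating leverage = $18,314,381.00 / $4,169,981.00 = 4.3920.
Operating income changes by 4.3920 × -8.5% = -37.3%.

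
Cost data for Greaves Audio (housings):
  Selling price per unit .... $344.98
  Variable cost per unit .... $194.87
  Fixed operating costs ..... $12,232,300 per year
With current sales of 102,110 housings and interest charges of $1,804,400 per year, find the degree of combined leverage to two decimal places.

11.87

Total contribution margin = 102,110 × $150.11 = $15,327,732.10.
Subtracting fixed costs: EBIT = $15,327,732.10 − $12,232,300 = $3,095,432.10. Interest = $1,804,400.00, so EBIT − I = $1,291,032.10.
Degree of total leverage = total CM / (EBIT − interest) = $15,327,732.10 / $1,291,032.10 = 11.8725.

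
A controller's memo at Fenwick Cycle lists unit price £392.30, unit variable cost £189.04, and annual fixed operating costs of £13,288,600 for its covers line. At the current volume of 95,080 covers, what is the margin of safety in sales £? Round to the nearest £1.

£11,652,350

Each unit contributes £392.30 − £189.04 = £203.26. Break-even units = £13,288,600 ÷ £203.26 = 65,377.35; break-even revenue = 65,377.35 × £392.30 = £25,647,534.09.
Actual sales revenue = 95,080 × £392.30 = £37,299,884.00.
Margin of safety = £37,299,884.00 − £25,647,534.09 = £11,652,350.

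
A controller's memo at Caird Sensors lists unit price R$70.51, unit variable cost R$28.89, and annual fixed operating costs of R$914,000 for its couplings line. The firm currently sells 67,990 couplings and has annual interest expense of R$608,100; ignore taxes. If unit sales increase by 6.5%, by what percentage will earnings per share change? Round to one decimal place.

+14.1%

Contribution at this volume is 67,990 × R$41.62 = R$2,829,743.80.
EBIT = R$2,829,743.80 − R$914,000 = R$1,915,743.80.
Interest = R$608,100.00, so EBIT − I = R$1,307,643.80.
Degree of combined leverage = contribution ÷ (EBIT − I) = R$2,829,743.80 ÷ R$1,307,643.80 = 2.1640.
%ΔEPS = DCL × %ΔSales = 2.1640 × +6.5% = +14.1%.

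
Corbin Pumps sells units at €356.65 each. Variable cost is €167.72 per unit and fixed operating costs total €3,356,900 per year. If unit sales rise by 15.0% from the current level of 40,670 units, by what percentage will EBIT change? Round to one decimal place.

Total contribution margin = 40,670 × €188.93 = €7,683,783.10.
Subtracting fixed costs: EBIT = €7,683,783.10 − €3,356,900 = €4,326,883.10.
Degree of operating leverage = €7,683,783.10 / €4,326,883.10 = 1.7758.
So EBIT moves 1.7758 × (+15.0%) = +26.6%.

+26.6%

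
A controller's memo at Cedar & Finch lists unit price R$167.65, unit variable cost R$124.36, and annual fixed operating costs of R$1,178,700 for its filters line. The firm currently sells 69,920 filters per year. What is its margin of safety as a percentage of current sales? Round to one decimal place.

Unit CM = price − variable cost = R$167.65 − R$124.36 = R$43.29. Break-even units = R$1,178,700 ÷ R$43.29 = 27,228.00; break-even revenue = 27,228.00 × R$167.65 = R$4,564,773.74.
Current sales = 69,920 × R$167.65 = R$11,722,088.00.
Margin of safety = (R$11,722,088.00 − R$4,564,773.74) ÷ R$11,722,088.00 = 61.1%.

61.1%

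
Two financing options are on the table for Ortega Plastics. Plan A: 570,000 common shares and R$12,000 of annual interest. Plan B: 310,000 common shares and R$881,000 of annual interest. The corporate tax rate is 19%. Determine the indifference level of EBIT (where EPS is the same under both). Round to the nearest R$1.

At indifference, (EBIT − 12,000)(1 − t)/570,000 = (EBIT − 881,000)(1 − t)/310,000.
Cancelling (1 − t) and cross-multiplying: 310,000·(EBIT − 12,000) = 570,000·(EBIT − 881,000).
EBIT × (570,000 − 310,000) = 881,000 × 570,000 − 12,000 × 310,000 = 498,450,000,000, so EBIT = 498,450,000,000 ÷ 260,000 = 1,917,115.38.

R$1,917,115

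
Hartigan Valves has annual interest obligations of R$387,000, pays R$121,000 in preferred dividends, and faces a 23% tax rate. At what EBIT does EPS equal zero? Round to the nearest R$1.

Grossing the preferred dividend up to pre-tax terms: R$121,000 / (1 − 0.23) = R$157,142.86.
EPS = 0 when EBIT covers interest plus the pre-tax preferred burden: R$387,000 + R$157,142.86 = R$544,142.86.

R$544,143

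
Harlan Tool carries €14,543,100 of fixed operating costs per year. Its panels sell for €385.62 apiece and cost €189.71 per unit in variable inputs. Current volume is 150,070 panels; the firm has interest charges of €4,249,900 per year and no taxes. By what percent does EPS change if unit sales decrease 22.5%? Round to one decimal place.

Total contribution margin = 150,070 × €195.91 = €29,400,213.70.
EBIT = €29,400,213.70 − €14,543,100 = €14,857,113.70.
Interest = €4,249,900.00, so EBIT − I = €10,607,213.70.
DCL = total CM / (EBIT − I) = €29,400,213.70 / €10,607,213.70 = 2.7717.
%ΔEPS = DCL × %ΔSales = 2.7717 × -22.5% = -62.4%.

-62.4%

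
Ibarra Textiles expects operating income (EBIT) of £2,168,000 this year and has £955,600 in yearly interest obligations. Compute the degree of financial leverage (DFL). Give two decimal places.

1.79

Annual interest charges come to £955,600.00.
DFL = EBIT ÷ (EBIT − I) = £2,168,000 ÷ (£2,168,000 − £955,600.00) = £2,168,000 ÷ £1,212,400.00 = 1.7882.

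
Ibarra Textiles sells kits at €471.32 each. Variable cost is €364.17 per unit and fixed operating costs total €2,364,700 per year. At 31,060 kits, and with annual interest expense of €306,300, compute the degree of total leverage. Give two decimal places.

5.06

Total contribution margin = 31,060 × €107.15 = €3,328,079.00.
Operating income = contribution − fixed costs = €3,328,079.00 − €2,364,700 = €963,379.00. Interest = €306,300.00, so EBIT − I = €657,079.00.
Degree of total leverage = total CM / (EBIT − interest) = €3,328,079.00 / €657,079.00 = 5.0650.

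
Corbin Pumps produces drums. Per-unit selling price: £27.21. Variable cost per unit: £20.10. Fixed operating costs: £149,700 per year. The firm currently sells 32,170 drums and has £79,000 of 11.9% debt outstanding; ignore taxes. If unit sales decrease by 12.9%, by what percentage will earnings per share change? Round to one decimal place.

Contribution at this volume is 32,170 × £7.11 = £228,728.70.
Subtracting fixed costs: EBIT = £228,728.70 − £149,700 = £79,028.70.
After interest of £9,401.00, pre-tax earnings = £69,627.70.
Degree of combined leverage = contribution ÷ (EBIT − I) = £228,728.70 ÷ £69,627.70 = 3.2850.
%ΔEPS = DCL × %ΔSales = 3.2850 × -12.9% = -42.4%.

-42.4%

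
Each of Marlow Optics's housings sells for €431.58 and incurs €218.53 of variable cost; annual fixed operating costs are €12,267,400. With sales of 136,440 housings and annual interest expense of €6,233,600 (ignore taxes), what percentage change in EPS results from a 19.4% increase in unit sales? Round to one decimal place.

Contribution at this volume is 136,440 × €213.05 = €29,068,542.00.
Operating income = contribution − fixed costs = €29,068,542.00 − €12,267,400 = €16,801,142.00.
Interest = €6,233,600.00, so EBIT − I = €10,567,542.00.
Degree of combined leverage = contribution ÷ (EBIT − I) = €29,068,542.00 ÷ €10,567,542.00 = 2.7507.
%ΔEPS = DCL × %ΔSales = 2.7507 × +19.4% = +53.4%.

+53.4%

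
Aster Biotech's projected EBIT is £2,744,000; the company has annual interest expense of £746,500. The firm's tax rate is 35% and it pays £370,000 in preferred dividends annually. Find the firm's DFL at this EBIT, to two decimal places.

Annual interest charges come to £746,500.00.
Preferred dividends grossed up pre-tax: £370,000 / (1 − 0.35) = £569,230.77.
DFL = EBIT ÷ [EBIT − I − D_p/(1−t)] = £2,744,000 ÷ [£2,744,000 − £746,500.00 − £569,230.77] = £2,744,000 ÷ £1,428,269.23 = 1.9212.

1.92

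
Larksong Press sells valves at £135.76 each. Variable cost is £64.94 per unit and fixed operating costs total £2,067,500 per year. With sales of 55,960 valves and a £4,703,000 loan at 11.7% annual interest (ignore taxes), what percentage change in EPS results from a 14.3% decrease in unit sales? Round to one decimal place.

Contribution at this volume is 55,960 × £70.82 = £3,963,087.20.
Operating income = contribution − fixed costs = £3,963,087.20 − £2,067,500 = £1,895,587.20.
Interest = £550,251.00, so EBIT − I = £1,345,336.20.
Degree of combined leverage = contribution ÷ (EBIT − I) = £3,963,087.20 ÷ £1,345,336.20 = 2.9458.
%ΔEPS = DCL × %ΔSales = 2.9458 × -14.3% = -42.1%.

-42.1%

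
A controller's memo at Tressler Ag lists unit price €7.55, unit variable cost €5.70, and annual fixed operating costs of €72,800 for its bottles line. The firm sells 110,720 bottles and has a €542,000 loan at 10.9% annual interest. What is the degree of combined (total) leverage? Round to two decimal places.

Total contribution margin = 110,720 × €1.85 = €204,832.00.
Subtracting fixed costs: EBIT = €204,832.00 − €72,800 = €132,032.00. Interest = €59,078.00, so EBIT − I = €72,954.00.
Degree of total leverage = total CM / (EBIT − interest) = €204,832.00 / €72,954.00 = 2.8077.

2.81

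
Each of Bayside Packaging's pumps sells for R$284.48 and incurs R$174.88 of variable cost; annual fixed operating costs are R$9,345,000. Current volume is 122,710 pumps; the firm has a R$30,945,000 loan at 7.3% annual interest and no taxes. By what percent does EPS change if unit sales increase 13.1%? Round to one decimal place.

+95.5%

At 122,710 units, contribution = 122,710 × R$109.60 = R$13,449,016.00.
Operating income = contribution − fixed costs = R$13,449,016.00 − R$9,345,000 = R$4,104,016.00.
After interest of R$2,258,985.00, pre-tax earnings = R$1,845,031.00.
Degree of combined leverage = contribution ÷ (EBIT − I) = R$13,449,016.00 ÷ R$1,845,031.00 = 7.2893.
%ΔEPS = DCL × %ΔSales = 7.2893 × +13.1% = +95.5%.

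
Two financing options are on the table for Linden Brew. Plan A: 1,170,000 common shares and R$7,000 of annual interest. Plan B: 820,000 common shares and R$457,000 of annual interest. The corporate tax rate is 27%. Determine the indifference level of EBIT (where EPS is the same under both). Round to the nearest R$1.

R$1,511,286

Set EPS_A = EPS_B: (EBIT − R$7,000)(1 − 0.27) ÷ 1,170,000 = (EBIT − R$457,000)(1 − 0.27) ÷ 820,000.
Cancelling (1 − t) and cross-multiplying: 820,000·(EBIT − 7,000) = 1,170,000·(EBIT − 457,000).
EBIT × (1,170,000 − 820,000) = 457,000 × 1,170,000 − 7,000 × 820,000 = 528,950,000,000, so EBIT = 528,950,000,000 ÷ 350,000 = 1,511,285.71.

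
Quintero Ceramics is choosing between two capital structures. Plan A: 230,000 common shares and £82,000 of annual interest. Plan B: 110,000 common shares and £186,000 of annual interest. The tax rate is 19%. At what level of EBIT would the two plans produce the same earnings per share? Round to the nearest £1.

£281,333

Set EPS_A = EPS_B: (EBIT − £82,000)(1 − 0.19) ÷ 230,000 = (EBIT − £186,000)(1 − 0.19) ÷ 110,000.
The (1 − t) factor cancels: (EBIT − 82,000) × 110,000 = (EBIT − 186,000) × 230,000.
EBIT × (230,000 − 110,000) = 186,000 × 230,000 − 82,000 × 110,000 = 33,760,000,000, so EBIT = 33,760,000,000 ÷ 120,000 = 281,333.33.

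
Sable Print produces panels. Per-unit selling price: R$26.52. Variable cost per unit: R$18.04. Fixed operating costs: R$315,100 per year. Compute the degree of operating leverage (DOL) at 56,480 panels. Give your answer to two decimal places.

Contribution at this volume is 56,480 × R$8.48 = R$478,950.40.
Operating income = contribution − fixed costs = R$478,950.40 − R$315,100 = R$163,850.40.
Degree of operating leverage = R$478,950.40 / R$163,850.40 = 2.9231.

2.92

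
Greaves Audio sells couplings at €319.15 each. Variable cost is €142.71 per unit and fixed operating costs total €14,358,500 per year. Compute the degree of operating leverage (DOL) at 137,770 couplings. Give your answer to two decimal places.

Contribution at this volume is 137,770 × €176.44 = €24,308,138.80.
EBIT = €24,308,138.80 − €14,358,500 = €9,949,638.80.
So DOL = total CM / EBIT = €24,308,138.80 / €9,949,638.80 = 2.4431.

2.44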